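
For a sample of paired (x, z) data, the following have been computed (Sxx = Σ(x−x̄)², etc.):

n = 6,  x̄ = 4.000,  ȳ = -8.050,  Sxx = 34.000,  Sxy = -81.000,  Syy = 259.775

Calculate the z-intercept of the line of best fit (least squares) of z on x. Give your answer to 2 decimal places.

1.48

b = Sxy/Sxx = -81/34 = -2.382353
a = ȳ − b·x̄ = -8.05 − (-2.382353)·4 = 1.479412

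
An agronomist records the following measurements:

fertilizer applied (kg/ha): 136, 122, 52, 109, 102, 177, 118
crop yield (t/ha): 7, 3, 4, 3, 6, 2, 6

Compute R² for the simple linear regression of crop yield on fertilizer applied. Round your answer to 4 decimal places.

0.0407

n = 7, Σx = 816, Σy = 31, Σxy = 3527, Σx² = 103622, Σy² = 159
Sxx = Σx² − (Σx)²/n = 103622 − 95122.285714 = 8499.714286
Sxy = Σxy − (Σx)(Σy)/n = 3527 − 3613.714286 = -86.714286
Syy = Σy² − (Σy)²/n = 159 − 137.285714 = 21.714286
R² = Sxy²/(Sxx·Syy) = (-86.714286)²/(8499.714286·21.714286) = 0.040741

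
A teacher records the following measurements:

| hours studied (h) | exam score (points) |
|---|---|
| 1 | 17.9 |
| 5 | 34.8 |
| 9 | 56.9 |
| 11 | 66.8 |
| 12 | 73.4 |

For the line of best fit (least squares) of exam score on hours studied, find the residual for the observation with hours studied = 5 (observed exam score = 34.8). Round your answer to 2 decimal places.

n = 5, Σx = 38, Σy = 249.8, Σxy = 2319.6, Σx² = 372
Sxx = Σx² − (Σx)²/n = 372 − 288.8 = 83.2
Sxy = Σxy − (Σx)(Σy)/n = 2319.6 − 1898.48 = 421.12
b = Sxy/Sxx = 421.12/83.2 = 5.061538
a = ȳ − b·x̄ = 49.96 − 5.061538·7.6 = 11.492308
ŷ(5) = 11.492308 + 5.061538·5 = 36.8
residual = y − ŷ = 34.8 − 36.8 = -2

-2.00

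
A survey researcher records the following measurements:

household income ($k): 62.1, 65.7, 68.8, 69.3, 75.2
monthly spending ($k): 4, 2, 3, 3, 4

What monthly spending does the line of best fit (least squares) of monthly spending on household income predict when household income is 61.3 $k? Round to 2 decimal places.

n = 5, Σx = 341.1, Σy = 16, Σxy = 1094.9, Σx² = 23363.87
Sxx = Σx² − (Σx)²/n = 23363.87 − 23269.842 = 94.028
Sxy = Σxy − (Σx)(Σy)/n = 1094.9 − 1091.52 = 3.38
b = Sxy/Sxx = 3.38/94.028 = 0.035947
a = ȳ − b·x̄ = 3.2 − 0.035947·68.22 = 0.747713
ŷ(61.3) = a + b·61.3 = 0.747713 + 0.035947·61.3 = 2.951249

2.95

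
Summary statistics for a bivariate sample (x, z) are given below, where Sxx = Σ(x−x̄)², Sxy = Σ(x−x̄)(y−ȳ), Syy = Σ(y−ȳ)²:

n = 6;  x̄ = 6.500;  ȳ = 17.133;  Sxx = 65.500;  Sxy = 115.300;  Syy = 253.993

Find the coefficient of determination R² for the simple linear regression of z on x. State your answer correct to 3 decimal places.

R² = Sxy²/(Sxx·Syy) = (115.3)²/(65.5·253.993) = 0.799090

0.799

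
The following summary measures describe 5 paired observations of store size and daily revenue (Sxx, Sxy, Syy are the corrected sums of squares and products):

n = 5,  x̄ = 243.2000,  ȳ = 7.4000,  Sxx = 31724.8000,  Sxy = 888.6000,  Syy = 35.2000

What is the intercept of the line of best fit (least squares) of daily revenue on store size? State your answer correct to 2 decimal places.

0.59

b = Sxy/Sxx = 888.6/31724.8 = 0.028010
a = ȳ − b·x̄ = 7.4 − 0.028010·243.2 = 0.588057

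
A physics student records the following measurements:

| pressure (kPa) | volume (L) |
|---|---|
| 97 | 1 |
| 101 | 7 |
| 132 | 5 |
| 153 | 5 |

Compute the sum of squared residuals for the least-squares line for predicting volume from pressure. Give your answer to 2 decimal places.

n = 4, Σx = 483, Σy = 18, Σxy = 2229, Σx² = 60443, Σy² = 100
Sxx = Σx² − (Σx)²/n = 60443 − 58322.25 = 2120.75
Sxy = Σxy − (Σx)(Σy)/n = 2229 − 2173.5 = 55.5
Syy = Σy² − (Σy)²/n = 100 − 81 = 19
b = Sxy/Sxx = 55.5/2120.75 = 0.026170
SSE = Syy − b·Sxy = 19 − 0.026170·55.5 = 17.547566

17.55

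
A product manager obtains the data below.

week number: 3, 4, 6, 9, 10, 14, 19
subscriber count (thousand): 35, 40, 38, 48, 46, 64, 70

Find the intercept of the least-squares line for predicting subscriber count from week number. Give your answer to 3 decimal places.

27.591

n = 7, Σx = 65, Σy = 341, Σxy = 3611, Σx² = 799
Sxx = Σx² − (Σx)²/n = 799 − 603.571429 = 195.428571
Sxy = Σxy − (Σx)(Σy)/n = 3611 − 3166.428571 = 444.571429
b = Sxy/Sxx = 444.571429/195.428571 = 2.274854
a = ȳ − b·x̄ = 48.714286 − 2.274854·9.285714 = 27.590643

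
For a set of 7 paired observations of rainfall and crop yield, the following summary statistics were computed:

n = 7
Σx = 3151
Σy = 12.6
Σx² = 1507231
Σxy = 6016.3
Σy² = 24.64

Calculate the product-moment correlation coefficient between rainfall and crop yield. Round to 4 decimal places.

Sxx = Σx² − (Σx)²/n = 1507231 − 1418400.142857 = 88830.857143
Sxy = Σxy − (Σx)(Σy)/n = 6016.3 − 5671.8 = 344.5
Syy = Σy² − (Σy)²/n = 24.64 − 22.68 = 1.96
r = Sxy/√(Sxx·Syy) = 344.5/√(174108.48) = 344.5/417.263082 = 0.825618

0.8256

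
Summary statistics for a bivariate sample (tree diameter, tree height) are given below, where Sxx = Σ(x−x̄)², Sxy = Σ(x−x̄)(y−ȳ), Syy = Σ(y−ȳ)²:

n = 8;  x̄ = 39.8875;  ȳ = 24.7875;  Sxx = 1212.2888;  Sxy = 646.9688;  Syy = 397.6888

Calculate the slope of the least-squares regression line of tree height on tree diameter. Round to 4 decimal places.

b = Sxy/Sxx = 646.9688/1212.2888 = 0.533675

0.5337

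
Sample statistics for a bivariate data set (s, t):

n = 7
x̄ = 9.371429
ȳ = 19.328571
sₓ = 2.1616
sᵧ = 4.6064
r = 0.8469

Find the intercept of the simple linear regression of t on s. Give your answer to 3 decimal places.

b = r · sᵧ/sₓ = 0.8469 · 4.6064/2.1616 = 1.804756
a = ȳ − b·x̄ = 19.328571 − 1.804756·9.371429 = 2.415430

2.415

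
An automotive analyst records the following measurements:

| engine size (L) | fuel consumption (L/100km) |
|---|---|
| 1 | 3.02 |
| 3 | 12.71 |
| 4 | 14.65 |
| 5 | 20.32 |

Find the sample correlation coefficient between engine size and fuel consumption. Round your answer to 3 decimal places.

n = 4, Σx = 13, Σy = 50.7, Σxy = 201.35, Σx² = 51, Σy² = 798.1894
Sxx = Σx² − (Σx)²/n = 51 − 42.25 = 8.75
Sxy = Σxy − (Σx)(Σy)/n = 201.35 − 164.775 = 36.575
Syy = Σy² − (Σy)²/n = 798.1894 − 642.6225 = 155.5669
r = Sxy/√(Sxx·Syy) = 36.575/√(1361.210375) = 36.575/36.894585 = 0.991338

0.991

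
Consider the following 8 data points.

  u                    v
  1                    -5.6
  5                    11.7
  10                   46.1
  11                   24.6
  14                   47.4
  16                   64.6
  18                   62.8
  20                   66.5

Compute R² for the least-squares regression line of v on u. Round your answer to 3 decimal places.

n = 8, Σx = 95, Σy = 318.1, Σxy = 4942.1, Σx² = 1423, Σy² = 17684.63
Sxx = Σx² − (Σx)²/n = 1423 − 1128.125 = 294.875
Sxy = Σxy − (Σx)(Σy)/n = 4942.1 − 3777.4375 = 1164.6625
Syy = Σy² − (Σy)²/n = 17684.63 − 12648.45125 = 5036.17875
R² = Sxy²/(Sxx·Syy) = (1164.6625)²/(294.875·5036.17875) = 0.913400

0.913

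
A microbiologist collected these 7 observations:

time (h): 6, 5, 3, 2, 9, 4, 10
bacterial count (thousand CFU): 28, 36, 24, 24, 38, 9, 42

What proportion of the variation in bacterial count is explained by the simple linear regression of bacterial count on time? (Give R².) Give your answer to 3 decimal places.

n = 7, Σx = 39, Σy = 201, Σxy = 1266, Σx² = 271, Σy² = 6521
Sxx = Σx² − (Σx)²/n = 271 − 217.285714 = 53.714286
Sxy = Σxy − (Σx)(Σy)/n = 1266 − 1119.857143 = 146.142857
Syy = Σy² − (Σy)²/n = 6521 − 5771.571429 = 749.428571
R² = Sxy²/(Sxx·Syy) = (146.142857)²/(53.714286·749.428571) = 0.530561

0.531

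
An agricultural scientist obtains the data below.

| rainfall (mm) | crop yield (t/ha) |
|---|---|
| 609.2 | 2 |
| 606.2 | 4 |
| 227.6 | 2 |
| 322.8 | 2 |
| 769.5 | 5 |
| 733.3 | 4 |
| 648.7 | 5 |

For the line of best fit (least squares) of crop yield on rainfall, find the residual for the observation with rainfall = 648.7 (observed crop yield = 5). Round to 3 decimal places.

1.101

n = 7, Σx = 3917.3, Σy = 24, Σxy = 14768.2, Σx² = 2445275.51
Sxx = Σx² − (Σx)²/n = 2445275.51 − 2192177.041429 = 253098.468571
Sxy = Σxy − (Σx)(Σy)/n = 14768.2 − 13430.742857 = 1337.457143
b = Sxy/Sxx = 1337.457143/253098.468571 = 0.005284
a = ȳ − b·x̄ = 3.428571 − 0.005284·559.614286 = 0.471382
ŷ(648.7) = 0.471382 + 0.005284·648.7 = 3.899330
residual = y − ŷ = 5 − 3.899330 = 1.100670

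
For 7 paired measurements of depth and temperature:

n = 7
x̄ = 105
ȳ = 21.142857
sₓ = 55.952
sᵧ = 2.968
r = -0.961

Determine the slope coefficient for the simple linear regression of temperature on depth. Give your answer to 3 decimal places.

-0.051

b = r · sᵧ/sₓ = -0.961 · 2.968/55.952 = -0.050977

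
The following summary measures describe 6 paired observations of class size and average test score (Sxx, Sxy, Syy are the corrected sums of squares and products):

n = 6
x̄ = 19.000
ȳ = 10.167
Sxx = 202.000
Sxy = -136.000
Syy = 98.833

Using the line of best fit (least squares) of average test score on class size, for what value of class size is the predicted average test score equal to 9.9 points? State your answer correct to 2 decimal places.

19.40

b = Sxy/Sxx = -136/202 = -0.673267
a = ȳ − b·x̄ = 10.167 − (-0.673267)·19 = 22.959079
Set a + b·x = 9.9: x = (9.9 − 22.959079) / (-0.673267) = 19.396574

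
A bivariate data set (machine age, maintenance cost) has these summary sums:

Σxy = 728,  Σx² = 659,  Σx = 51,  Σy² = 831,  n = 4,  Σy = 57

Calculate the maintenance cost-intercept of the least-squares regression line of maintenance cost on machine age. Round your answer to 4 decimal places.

Sxx = Σx² − (Σx)²/n = 659 − 650.25 = 8.75
Sxy = Σxy − (Σx)(Σy)/n = 728 − 726.75 = 1.25
b = Sxy/Sxx = 1.25/8.75 = 0.142857
a = ȳ − b·x̄ = 14.25 − 0.142857·12.75 = 12.428571

12.4286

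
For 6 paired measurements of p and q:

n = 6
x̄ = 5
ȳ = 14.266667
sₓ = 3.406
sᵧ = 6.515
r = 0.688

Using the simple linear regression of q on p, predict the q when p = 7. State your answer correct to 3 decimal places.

16.899

b = r · sᵧ/sₓ = 0.688 · 6.515/3.406 = 1.316007
a = ȳ − b·x̄ = 14.266667 − 1.316007·5 = 7.686632
ŷ(7) = a + b·7 = 7.686632 + 1.316007·7 = 16.898681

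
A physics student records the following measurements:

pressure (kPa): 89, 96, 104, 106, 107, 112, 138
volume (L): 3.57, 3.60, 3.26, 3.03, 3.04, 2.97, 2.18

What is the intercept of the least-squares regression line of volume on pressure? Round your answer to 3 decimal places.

n = 7, Σx = 752, Σy = 21.65, Σxy = 2282.31, Σx² = 82226
Sxx = Σx² − (Σx)²/n = 82226 − 80786.285714 = 1439.714286
Sxy = Σxy − (Σx)(Σy)/n = 2282.31 − 2325.828571 = -43.518571
b = Sxy/Sxx = -43.518571/1439.714286 = -0.030227
a = ȳ − b·x̄ = 3.092857 − (-0.030227)·107.428571 = 6.340125

6.340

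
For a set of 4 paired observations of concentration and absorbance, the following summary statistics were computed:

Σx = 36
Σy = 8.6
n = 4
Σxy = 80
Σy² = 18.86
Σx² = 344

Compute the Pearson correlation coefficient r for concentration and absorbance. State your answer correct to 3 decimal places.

0.956

Sxx = Σx² − (Σx)²/n = 344 − 324 = 20
Sxy = Σxy − (Σx)(Σy)/n = 80 − 77.4 = 2.6
Syy = Σy² − (Σy)²/n = 18.86 − 18.49 = 0.37
r = Sxy/√(Sxx·Syy) = 2.6/√(7.4) = 2.6/2.720294 = 0.955779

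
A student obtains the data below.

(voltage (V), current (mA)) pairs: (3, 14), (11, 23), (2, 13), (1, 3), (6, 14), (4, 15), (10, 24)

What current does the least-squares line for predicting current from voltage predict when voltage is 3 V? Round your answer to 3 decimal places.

n = 7, Σx = 37, Σy = 106, Σxy = 708, Σx² = 287
Sxx = Σx² − (Σx)²/n = 287 − 195.571429 = 91.428571
Sxy = Σxy − (Σx)(Σy)/n = 708 − 560.285714 = 147.714286
b = Sxy/Sxx = 147.714286/91.428571 = 1.615625
a = ȳ − b·x̄ = 15.142857 − 1.615625·5.285714 = 6.603125
ŷ(3) = a + b·3 = 6.603125 + 1.615625·3 = 11.45

11.450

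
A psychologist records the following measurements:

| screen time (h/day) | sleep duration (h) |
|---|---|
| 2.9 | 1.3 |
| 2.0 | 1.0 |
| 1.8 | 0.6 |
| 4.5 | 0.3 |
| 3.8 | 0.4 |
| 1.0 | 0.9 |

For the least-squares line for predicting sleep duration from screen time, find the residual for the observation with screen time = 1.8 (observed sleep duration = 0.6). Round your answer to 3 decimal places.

-0.288

n = 6, Σx = 16, Σy = 4.5, Σxy = 10.62, Σx² = 51.34
Sxx = Σx² − (Σx)²/n = 51.34 − 42.666667 = 8.673333
Sxy = Σxy − (Σx)(Σy)/n = 10.62 − 12 = -1.38
b = Sxy/Sxx = -1.38/8.673333 = -0.159108
a = ȳ − b·x̄ = 0.75 − (-0.159108)·2.666667 = 1.174289
ŷ(1.8) = 1.174289 + (-0.159108)·1.8 = 0.887894
residual = y − ŷ = 0.6 − 0.887894 = -0.287894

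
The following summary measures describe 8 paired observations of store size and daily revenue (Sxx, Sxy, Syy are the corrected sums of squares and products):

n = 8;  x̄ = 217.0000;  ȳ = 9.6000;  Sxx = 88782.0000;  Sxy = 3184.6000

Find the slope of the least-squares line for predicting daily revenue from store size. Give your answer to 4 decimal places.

b = Sxy/Sxx = 3184.6/88782 = 0.035870

0.0359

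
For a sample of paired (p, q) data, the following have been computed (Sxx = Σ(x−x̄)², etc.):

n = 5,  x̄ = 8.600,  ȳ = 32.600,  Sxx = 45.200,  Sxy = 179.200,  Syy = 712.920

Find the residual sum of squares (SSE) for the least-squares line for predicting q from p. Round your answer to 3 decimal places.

2.463

b = Sxy/Sxx = 179.2/45.2 = 3.964602
SSE = Syy − b·Sxy = 712.92 − 3.964602·179.2 = 2.463363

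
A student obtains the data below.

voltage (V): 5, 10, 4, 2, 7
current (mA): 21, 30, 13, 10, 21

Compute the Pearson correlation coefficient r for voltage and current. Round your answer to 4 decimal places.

0.9617

n = 5, Σx = 28, Σy = 95, Σxy = 624, Σx² = 194, Σy² = 2051
Sxx = Σx² − (Σx)²/n = 194 − 156.8 = 37.2
Sxy = Σxy − (Σx)(Σy)/n = 624 − 532 = 92
Syy = Σy² − (Σy)²/n = 2051 − 1805 = 246
r = Sxy/√(Sxx·Syy) = 92/√(9151.2) = 92/95.661905 = 0.961720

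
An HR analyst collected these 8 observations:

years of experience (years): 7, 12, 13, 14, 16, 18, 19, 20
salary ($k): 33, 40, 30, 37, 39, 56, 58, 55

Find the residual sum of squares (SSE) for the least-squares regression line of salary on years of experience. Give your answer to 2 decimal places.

272.77

n = 8, Σx = 119, Σy = 348, Σxy = 5453, Σx² = 1899, Σy² = 16004
Sxx = Σx² − (Σx)²/n = 1899 − 1770.125 = 128.875
Sxy = Σxy − (Σx)(Σy)/n = 5453 − 5176.5 = 276.5
Syy = Σy² − (Σy)²/n = 16004 − 15138 = 866
b = Sxy/Sxx = 276.5/128.875 = 2.145490
SSE = Syy − b·Sxy = 866 − 2.145490·276.5 = 272.772066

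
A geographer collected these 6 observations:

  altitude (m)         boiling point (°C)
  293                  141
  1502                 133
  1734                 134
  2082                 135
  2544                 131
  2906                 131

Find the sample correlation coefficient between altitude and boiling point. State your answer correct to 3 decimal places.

-0.914

n = 6, Σx = 11061, Σy = 805, Σxy = 1468455, Σx² = 24600105, Σy² = 108073
Sxx = Σx² − (Σx)²/n = 24600105 − 20390953.5 = 4209151.5
Sxy = Σxy − (Σx)(Σy)/n = 1468455 − 1484017.5 = -15562.5
Syy = Σy² − (Σy)²/n = 108073 − 108004.166667 = 68.833333
r = Sxy/√(Sxx·Syy) = -15562.5/√(289729928.25) = -15562.5/17021.454939 = -0.914287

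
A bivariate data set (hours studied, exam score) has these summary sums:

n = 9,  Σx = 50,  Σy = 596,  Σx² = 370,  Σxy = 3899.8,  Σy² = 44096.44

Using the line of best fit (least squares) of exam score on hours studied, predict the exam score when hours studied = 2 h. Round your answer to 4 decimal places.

43.5258

Sxx = Σx² − (Σx)²/n = 370 − 277.777778 = 92.222222
Sxy = Σxy − (Σx)(Σy)/n = 3899.8 − 3311.111111 = 588.688889
b = Sxy/Sxx = 588.688889/92.222222 = 6.383373
a = ȳ − b·x̄ = 66.222222 − 6.383373·5.555556 = 30.759036
ŷ(2) = a + b·2 = 30.759036 + 6.383373·2 = 43.525783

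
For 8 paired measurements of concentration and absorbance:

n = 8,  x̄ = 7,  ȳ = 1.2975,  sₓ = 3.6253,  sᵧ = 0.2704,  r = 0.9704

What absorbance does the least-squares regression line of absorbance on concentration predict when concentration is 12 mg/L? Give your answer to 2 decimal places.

1.66

b = r · sᵧ/sₓ = 0.9704 · 0.2704/3.6253 = 0.072379
a = ȳ − b·x̄ = 1.2975 − 0.072379·7 = 0.790846
ŷ(12) = a + b·12 = 0.790846 + 0.072379·12 = 1.659396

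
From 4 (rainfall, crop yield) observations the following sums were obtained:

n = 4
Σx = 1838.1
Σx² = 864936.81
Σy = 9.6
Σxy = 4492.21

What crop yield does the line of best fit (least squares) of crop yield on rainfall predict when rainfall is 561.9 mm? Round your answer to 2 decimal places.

2.81

Sxx = Σx² − (Σx)²/n = 864936.81 − 844652.9025 = 20283.9075
Sxy = Σxy − (Σx)(Σy)/n = 4492.21 − 4411.44 = 80.77
b = Sxy/Sxx = 80.77/20283.9075 = 0.003982
a = ȳ − b·x̄ = 2.4 − 0.003982·459.525 = 0.570183
ŷ(561.9) = a + b·561.9 = 0.570183 + 0.003982·561.9 = 2.807655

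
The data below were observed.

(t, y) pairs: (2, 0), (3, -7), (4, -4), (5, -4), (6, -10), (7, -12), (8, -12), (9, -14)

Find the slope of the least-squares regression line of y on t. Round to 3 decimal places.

-1.821

n = 8, Σx = 44, Σy = -63, Σxy = -423, Σx² = 284
Sxx = Σx² − (Σx)²/n = 284 − 242 = 42
Sxy = Σxy − (Σx)(Σy)/n = -423 − (-346.5) = -76.5
b = Sxy/Sxx = -76.5/42 = -1.821429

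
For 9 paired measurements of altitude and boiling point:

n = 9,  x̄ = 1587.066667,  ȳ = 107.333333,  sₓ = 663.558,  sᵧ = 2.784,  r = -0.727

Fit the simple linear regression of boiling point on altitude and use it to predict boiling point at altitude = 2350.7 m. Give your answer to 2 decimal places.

b = r · sᵧ/sₓ = -0.727 · 2.784/663.558 = -0.003050
a = ȳ − b·x̄ = 107.333333 − (-0.003050)·1587.066667 = 112.174164
ŷ(2350.7) = a + b·2350.7 = 112.174164 + (-0.003050)·2350.7 = 105.004118

105.00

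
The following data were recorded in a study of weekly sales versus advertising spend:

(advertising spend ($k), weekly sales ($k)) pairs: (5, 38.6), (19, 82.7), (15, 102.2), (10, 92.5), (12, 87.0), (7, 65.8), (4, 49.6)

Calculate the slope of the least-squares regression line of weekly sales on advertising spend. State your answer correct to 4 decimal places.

3.3060

n = 7, Σx = 72, Σy = 518.4, Σxy = 5925.3, Σx² = 920
Sxx = Σx² − (Σx)²/n = 920 − 740.571429 = 179.428571
Sxy = Σxy − (Σx)(Σy)/n = 5925.3 − 5332.114286 = 593.185714
b = Sxy/Sxx = 593.185714/179.428571 = 3.305971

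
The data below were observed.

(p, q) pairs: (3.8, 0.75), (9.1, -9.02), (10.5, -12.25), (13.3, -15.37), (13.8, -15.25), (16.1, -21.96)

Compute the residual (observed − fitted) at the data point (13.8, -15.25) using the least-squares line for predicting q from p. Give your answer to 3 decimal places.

n = 6, Σx = 66.6, Σy = -73.1, Σxy = -976.284, Σx² = 834.04
Sxx = Σx² − (Σx)²/n = 834.04 − 739.26 = 94.78
Sxy = Σxy − (Σx)(Σy)/n = -976.284 − (-811.41) = -164.874
b = Sxy/Sxx = -164.874/94.78 = -1.739544
a = ȳ − b·x̄ = -12.183333 − (-1.739544)·11.1 = 7.125607
ŷ(13.8) = 7.125607 + (-1.739544)·13.8 = -16.880103
residual = y − ŷ = -15.25 − (-16.880103) = 1.630103

1.630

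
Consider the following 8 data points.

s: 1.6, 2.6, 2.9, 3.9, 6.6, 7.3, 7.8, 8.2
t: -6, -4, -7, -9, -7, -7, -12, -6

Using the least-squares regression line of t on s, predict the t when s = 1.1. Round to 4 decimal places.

n = 8, Σx = 40.9, Σy = -58, Σxy = -315.5, Σx² = 257.87
Sxx = Σx² − (Σx)²/n = 257.87 − 209.10125 = 48.76875
Sxy = Σxy − (Σx)(Σy)/n = -315.5 − (-296.525) = -18.975
b = Sxy/Sxx = -18.975/48.76875 = -0.389081
a = ȳ − b·x̄ = -7.25 − (-0.389081)·5.1125 = -5.260823
ŷ(1.1) = a + b·1.1 = -5.260823 + (-0.389081)·1.1 = -5.688812

-5.6888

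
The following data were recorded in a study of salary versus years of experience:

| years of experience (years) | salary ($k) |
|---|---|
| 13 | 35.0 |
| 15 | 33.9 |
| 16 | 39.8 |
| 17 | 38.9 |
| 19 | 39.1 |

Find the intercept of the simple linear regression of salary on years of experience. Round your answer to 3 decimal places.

n = 5, Σx = 80, Σy = 186.7, Σxy = 3004.5, Σx² = 1300
Sxx = Σx² − (Σx)²/n = 1300 − 1280 = 20
Sxy = Σxy − (Σx)(Σy)/n = 3004.5 − 2987.2 = 17.3
b = Sxy/Sxx = 17.3/20 = 0.865
a = ȳ − b·x̄ = 37.34 − 0.865·16 = 23.5

23.500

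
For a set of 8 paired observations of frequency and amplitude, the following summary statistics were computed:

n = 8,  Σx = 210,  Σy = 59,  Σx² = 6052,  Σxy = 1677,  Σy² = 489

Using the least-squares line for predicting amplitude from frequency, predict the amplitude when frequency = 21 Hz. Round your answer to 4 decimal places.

Sxx = Σx² − (Σx)²/n = 6052 − 5512.5 = 539.5
Sxy = Σxy − (Σx)(Σy)/n = 1677 − 1548.75 = 128.25
b = Sxy/Sxx = 128.25/539.5 = 0.237720
a = ȳ − b·x̄ = 7.375 − 0.237720·26.25 = 1.134847
ŷ(21) = a + b·21 = 1.134847 + 0.237720·21 = 6.126969

6.1270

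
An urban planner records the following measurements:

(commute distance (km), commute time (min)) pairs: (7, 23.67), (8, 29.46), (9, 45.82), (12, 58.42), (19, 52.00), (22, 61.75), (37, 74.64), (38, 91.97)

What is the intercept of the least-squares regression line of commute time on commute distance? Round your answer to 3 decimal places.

n = 8, Σx = 152, Σy = 437.73, Σxy = 10117.83, Σx² = 3996
Sxx = Σx² − (Σx)²/n = 3996 − 2888 = 1108
Sxy = Σxy − (Σx)(Σy)/n = 10117.83 − 8316.87 = 1800.96
b = Sxy/Sxx = 1800.96/1108 = 1.625415
a = ȳ − b·x̄ = 54.71625 − 1.625415·19 = 23.833362

23.833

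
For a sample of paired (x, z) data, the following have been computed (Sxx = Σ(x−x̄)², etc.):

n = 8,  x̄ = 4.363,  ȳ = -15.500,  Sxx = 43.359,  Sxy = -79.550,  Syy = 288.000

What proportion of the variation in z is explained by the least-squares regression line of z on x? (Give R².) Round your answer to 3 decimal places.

0.507

R² = Sxy²/(Sxx·Syy) = (-79.55)²/(43.359·288) = 0.506767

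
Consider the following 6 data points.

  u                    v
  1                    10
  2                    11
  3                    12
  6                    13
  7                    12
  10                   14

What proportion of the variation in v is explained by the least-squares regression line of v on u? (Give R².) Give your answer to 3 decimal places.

0.823

n = 6, Σx = 29, Σy = 72, Σxy = 370, Σx² = 199, Σy² = 874
Sxx = Σx² − (Σx)²/n = 199 − 140.166667 = 58.833333
Sxy = Σxy − (Σx)(Σy)/n = 370 − 348 = 22
Syy = Σy² − (Σy)²/n = 874 − 864 = 10
R² = Sxy²/(Sxx·Syy) = (22)²/(58.833333·10) = 0.822663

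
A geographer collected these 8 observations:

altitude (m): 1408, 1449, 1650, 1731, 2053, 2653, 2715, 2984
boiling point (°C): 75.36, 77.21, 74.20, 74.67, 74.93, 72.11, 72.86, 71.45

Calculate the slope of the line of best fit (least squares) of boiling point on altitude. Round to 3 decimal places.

-0.003

n = 8, Σx = 16643, Σy = 592.79, Σxy = 1225828.76, Σx² = 37329625
Sxx = Σx² − (Σx)²/n = 37329625 − 34623681.125 = 2705943.875
Sxy = Σxy − (Σx)(Σy)/n = 1225828.76 − 1233225.49625 = -7396.73625
b = Sxy/Sxx = -7396.73625/2705943.875 = -0.002734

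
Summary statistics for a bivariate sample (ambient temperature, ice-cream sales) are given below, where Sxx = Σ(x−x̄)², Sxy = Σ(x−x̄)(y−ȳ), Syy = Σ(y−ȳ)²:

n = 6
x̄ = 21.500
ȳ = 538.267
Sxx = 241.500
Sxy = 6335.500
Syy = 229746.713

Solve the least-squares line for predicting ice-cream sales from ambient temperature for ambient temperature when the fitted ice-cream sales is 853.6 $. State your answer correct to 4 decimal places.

b = Sxy/Sxx = 6335.5/241.5 = 26.233954
a = ȳ − b·x̄ = 538.267 − 26.233954·21.5 = -25.763021
Set a + b·x = 853.6: x = (853.6 − (-25.763021)) / 26.233954 = 33.520033

33.5200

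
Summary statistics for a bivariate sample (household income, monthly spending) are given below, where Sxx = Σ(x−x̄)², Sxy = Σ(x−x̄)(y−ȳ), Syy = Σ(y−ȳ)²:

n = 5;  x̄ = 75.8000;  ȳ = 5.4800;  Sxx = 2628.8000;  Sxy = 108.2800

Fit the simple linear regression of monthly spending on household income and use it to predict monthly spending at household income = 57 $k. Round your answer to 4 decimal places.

b = Sxy/Sxx = 108.28/2628.8 = 0.041190
a = ȳ − b·x̄ = 5.48 − 0.041190·75.8 = 2.357806
ŷ(57) = a + b·57 = 2.357806 + 0.041190·57 = 4.705630

4.7056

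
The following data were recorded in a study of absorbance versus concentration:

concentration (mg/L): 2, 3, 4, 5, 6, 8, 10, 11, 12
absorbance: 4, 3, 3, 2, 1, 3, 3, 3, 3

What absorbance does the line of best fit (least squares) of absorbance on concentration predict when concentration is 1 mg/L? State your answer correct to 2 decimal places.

n = 9, Σx = 61, Σy = 25, Σxy = 168, Σx² = 519
Sxx = Σx² − (Σx)²/n = 519 − 413.444444 = 105.555556
Sxy = Σxy − (Σx)(Σy)/n = 168 − 169.444444 = -1.444444
b = Sxy/Sxx = -1.444444/105.555556 = -0.013684
a = ȳ − b·x̄ = 2.777778 − (-0.013684)·6.777778 = 2.870526
ŷ(1) = a + b·1 = 2.870526 + (-0.013684)·1 = 2.856842

2.86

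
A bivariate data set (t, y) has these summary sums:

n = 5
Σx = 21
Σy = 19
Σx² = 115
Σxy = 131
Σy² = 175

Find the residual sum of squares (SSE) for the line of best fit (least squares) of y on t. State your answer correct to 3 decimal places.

Sxx = Σx² − (Σx)²/n = 115 − 88.2 = 26.8
Sxy = Σxy − (Σx)(Σy)/n = 131 − 79.8 = 51.2
Syy = Σy² − (Σy)²/n = 175 − 72.2 = 102.8
b = Sxy/Sxx = 51.2/26.8 = 1.910448
SSE = Syy − b·Sxy = 102.8 − 1.910448·51.2 = 4.985075

4.985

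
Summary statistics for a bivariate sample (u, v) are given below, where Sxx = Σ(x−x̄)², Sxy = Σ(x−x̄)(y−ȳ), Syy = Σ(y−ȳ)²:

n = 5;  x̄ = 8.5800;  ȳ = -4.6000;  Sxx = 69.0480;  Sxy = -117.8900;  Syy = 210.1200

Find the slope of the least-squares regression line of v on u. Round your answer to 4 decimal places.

-1.7074

b = Sxy/Sxx = -117.89/69.048 = -1.707363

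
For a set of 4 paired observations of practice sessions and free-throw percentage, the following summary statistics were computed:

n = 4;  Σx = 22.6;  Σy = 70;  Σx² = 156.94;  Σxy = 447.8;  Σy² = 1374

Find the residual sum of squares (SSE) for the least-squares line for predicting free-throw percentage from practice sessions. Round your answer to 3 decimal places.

Sxx = Σx² − (Σx)²/n = 156.94 − 127.69 = 29.25
Sxy = Σxy − (Σx)(Σy)/n = 447.8 − 395.5 = 52.3
Syy = Σy² − (Σy)²/n = 1374 − 1225 = 149
b = Sxy/Sxx = 52.3/29.25 = 1.788034
SSE = Syy − b·Sxy = 149 − 1.788034·52.3 = 55.485812

55.486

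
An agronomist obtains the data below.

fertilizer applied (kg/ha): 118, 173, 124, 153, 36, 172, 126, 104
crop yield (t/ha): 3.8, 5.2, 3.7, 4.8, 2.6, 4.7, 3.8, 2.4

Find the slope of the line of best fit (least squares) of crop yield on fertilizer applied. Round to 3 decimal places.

n = 8, Σx = 1006, Σy = 31, Σxy = 4171.6, Σx² = 140210
Sxx = Σx² − (Σx)²/n = 140210 − 126504.5 = 13705.5
Sxy = Σxy − (Σx)(Σy)/n = 4171.6 − 3898.25 = 273.35
b = Sxy/Sxx = 273.35/13705.5 = 0.019945

0.020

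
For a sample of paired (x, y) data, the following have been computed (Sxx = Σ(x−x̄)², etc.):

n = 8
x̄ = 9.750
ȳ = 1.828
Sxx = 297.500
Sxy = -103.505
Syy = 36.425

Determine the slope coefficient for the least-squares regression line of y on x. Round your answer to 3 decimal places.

-0.348

b = Sxy/Sxx = -103.505/297.5 = -0.347916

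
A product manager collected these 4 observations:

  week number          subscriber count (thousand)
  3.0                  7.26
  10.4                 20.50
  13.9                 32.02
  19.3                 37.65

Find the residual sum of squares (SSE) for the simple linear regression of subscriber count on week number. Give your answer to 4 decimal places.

15.4235

n = 4, Σx = 46.6, Σy = 97.43, Σxy = 1406.703, Σx² = 682.86, Σy² = 2915.7605
Sxx = Σx² − (Σx)²/n = 682.86 − 542.89 = 139.97
Sxy = Σxy − (Σx)(Σy)/n = 1406.703 − 1135.0595 = 271.6435
Syy = Σy² − (Σy)²/n = 2915.7605 − 2373.151225 = 542.609275
b = Sxy/Sxx = 271.6435/139.97 = 1.940727
SSE = Syy − b·Sxy = 542.609275 − 1.940727·271.6435 = 15.423513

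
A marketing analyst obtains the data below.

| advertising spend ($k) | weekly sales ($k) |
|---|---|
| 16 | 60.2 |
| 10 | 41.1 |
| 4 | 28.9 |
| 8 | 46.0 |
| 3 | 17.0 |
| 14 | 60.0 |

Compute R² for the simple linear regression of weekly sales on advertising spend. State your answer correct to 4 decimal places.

0.9108

n = 6, Σx = 55, Σy = 253.2, Σxy = 2748.8, Σx² = 641, Σy² = 12153.46
Sxx = Σx² − (Σx)²/n = 641 − 504.166667 = 136.833333
Sxy = Σxy − (Σx)(Σy)/n = 2748.8 − 2321 = 427.8
Syy = Σy² − (Σy)²/n = 12153.46 − 10685.04 = 1468.42
R² = Sxy²/(Sxx·Syy) = (427.8)²/(136.833333·1468.42) = 0.910834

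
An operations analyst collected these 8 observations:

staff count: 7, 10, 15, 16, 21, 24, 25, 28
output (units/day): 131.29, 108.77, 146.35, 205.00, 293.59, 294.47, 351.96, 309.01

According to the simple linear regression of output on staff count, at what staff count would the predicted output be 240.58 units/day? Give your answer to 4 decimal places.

19.1501

n = 8, Σx = 146, Σy = 1840.44, Σxy = 38165.93, Σx² = 3056
Sxx = Σx² − (Σx)²/n = 3056 − 2664.5 = 391.5
Sxy = Σxy − (Σx)(Σy)/n = 38165.93 − 33588.03 = 4577.9
b = Sxy/Sxx = 4577.9/391.5 = 11.693231
a = ȳ − b·x̄ = 230.055 − 11.693231·18.25 = 16.653531
Set a + b·x = 240.58: x = (240.58 − 16.653531) / 11.693231 = 19.150093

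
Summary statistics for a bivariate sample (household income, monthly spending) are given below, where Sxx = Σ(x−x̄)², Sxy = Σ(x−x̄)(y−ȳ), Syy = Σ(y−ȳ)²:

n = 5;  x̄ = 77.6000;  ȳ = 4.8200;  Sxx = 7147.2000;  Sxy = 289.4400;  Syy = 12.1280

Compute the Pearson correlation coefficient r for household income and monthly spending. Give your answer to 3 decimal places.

r = Sxy/√(Sxx·Syy) = 289.44/√(86681.2416) = 289.44/294.416782 = 0.983096

0.983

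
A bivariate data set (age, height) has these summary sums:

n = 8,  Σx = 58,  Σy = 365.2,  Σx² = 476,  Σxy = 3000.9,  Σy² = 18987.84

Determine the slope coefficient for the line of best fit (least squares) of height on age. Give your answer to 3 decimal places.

Sxx = Σx² − (Σx)²/n = 476 − 420.5 = 55.5
Sxy = Σxy − (Σx)(Σy)/n = 3000.9 − 2647.7 = 353.2
b = Sxy/Sxx = 353.2/55.5 = 6.363964

6.364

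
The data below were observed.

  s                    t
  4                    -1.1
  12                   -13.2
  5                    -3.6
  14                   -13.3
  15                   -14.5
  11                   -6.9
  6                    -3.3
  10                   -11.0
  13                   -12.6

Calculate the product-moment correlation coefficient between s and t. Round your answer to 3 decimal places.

-0.951

n = 9, Σx = 90, Σy = -79.5, Σxy = -954, Σx² = 1032, Σy² = 913.81
Sxx = Σx² − (Σx)²/n = 1032 − 900 = 132
Sxy = Σxy − (Σx)(Σy)/n = -954 − (-795) = -159
Syy = Σy² − (Σy)²/n = 913.81 − 702.25 = 211.56
r = Sxy/√(Sxx·Syy) = -159/√(27925.92) = -159/167.110502 = -0.951466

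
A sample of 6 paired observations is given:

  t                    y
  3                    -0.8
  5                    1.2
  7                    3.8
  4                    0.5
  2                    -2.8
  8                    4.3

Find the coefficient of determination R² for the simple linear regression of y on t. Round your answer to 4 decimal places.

n = 6, Σx = 29, Σy = 6.2, Σxy = 61, Σx² = 167, Σy² = 43.1
Sxx = Σx² − (Σx)²/n = 167 − 140.166667 = 26.833333
Sxy = Σxy − (Σx)(Σy)/n = 61 − 29.966667 = 31.033333
Syy = Σy² − (Σy)²/n = 43.1 − 6.406667 = 36.693333
R² = Sxy²/(Sxx·Syy) = (31.033333)²/(26.833333·36.693333) = 0.978127

0.9781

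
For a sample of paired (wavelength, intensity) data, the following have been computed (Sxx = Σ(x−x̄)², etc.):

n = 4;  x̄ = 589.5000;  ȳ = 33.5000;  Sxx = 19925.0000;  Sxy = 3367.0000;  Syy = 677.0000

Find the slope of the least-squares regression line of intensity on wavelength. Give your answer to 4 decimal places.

0.1690

b = Sxy/Sxx = 3367/19925 = 0.168984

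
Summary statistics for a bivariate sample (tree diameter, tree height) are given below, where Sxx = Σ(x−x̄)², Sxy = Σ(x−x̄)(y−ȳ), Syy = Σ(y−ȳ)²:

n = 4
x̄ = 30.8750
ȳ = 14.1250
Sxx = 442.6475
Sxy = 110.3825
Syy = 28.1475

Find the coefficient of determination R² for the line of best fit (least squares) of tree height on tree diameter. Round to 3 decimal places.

R² = Sxy²/(Sxx·Syy) = (110.3825)²/(442.6475·28.1475) = 0.977918

0.978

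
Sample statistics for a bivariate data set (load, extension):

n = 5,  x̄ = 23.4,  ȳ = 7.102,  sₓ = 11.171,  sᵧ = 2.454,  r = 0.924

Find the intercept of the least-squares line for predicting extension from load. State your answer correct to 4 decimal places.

2.3523

b = r · sᵧ/sₓ = 0.924 · 2.454/11.171 = 0.202981
a = ȳ − b·x̄ = 7.102 − 0.202981·23.4 = 2.352255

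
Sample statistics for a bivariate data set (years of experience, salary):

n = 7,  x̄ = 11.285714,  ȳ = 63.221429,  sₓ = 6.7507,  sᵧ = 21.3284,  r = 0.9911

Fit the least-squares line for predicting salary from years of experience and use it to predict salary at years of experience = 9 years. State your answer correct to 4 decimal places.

b = r · sᵧ/sₓ = 0.9911 · 21.3284/6.7507 = 3.131316
a = ȳ − b·x̄ = 63.221429 − 3.131316·11.285714 = 27.882288
ŷ(9) = a + b·9 = 27.882288 + 3.131316·9 = 56.064135

56.0641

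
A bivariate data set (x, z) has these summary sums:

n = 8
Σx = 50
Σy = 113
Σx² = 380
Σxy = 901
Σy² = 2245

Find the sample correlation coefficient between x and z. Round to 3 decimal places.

0.931

Sxx = Σx² − (Σx)²/n = 380 − 312.5 = 67.5
Sxy = Σxy − (Σx)(Σy)/n = 901 − 706.25 = 194.75
Syy = Σy² − (Σy)²/n = 2245 − 1596.125 = 648.875
r = Sxy/√(Sxx·Syy) = 194.75/√(43799.0625) = 194.75/209.282256 = 0.930561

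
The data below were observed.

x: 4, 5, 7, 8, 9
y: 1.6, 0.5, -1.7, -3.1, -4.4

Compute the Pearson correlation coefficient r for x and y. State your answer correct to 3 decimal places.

-0.999

n = 5, Σx = 33, Σy = -7.1, Σxy = -67.4, Σx² = 235, Σy² = 34.67
Sxx = Σx² − (Σx)²/n = 235 − 217.8 = 17.2
Sxy = Σxy − (Σx)(Σy)/n = -67.4 − (-46.86) = -20.54
Syy = Σy² − (Σy)²/n = 34.67 − 10.082 = 24.588
r = Sxy/√(Sxx·Syy) = -20.54/√(422.9136) = -20.54/20.564863 = -0.998791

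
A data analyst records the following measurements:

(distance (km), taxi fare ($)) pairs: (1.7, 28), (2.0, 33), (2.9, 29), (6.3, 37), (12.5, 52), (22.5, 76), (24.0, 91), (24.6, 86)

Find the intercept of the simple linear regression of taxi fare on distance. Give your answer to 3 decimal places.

23.140

n = 8, Σx = 96.5, Σy = 432, Σxy = 7090.4, Σx² = 1898.65
Sxx = Σx² − (Σx)²/n = 1898.65 − 1164.03125 = 734.61875
Sxy = Σxy − (Σx)(Σy)/n = 7090.4 − 5211 = 1879.4
b = Sxy/Sxx = 1879.4/734.61875 = 2.558334
a = ȳ − b·x̄ = 54 − 2.558334·12.0625 = 23.140098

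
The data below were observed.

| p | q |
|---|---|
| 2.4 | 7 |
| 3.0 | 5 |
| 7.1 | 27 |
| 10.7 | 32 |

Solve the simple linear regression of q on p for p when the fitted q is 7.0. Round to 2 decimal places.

n = 4, Σx = 23.2, Σy = 71, Σxy = 565.9, Σx² = 179.66
Sxx = Σx² − (Σx)²/n = 179.66 − 134.56 = 45.1
Sxy = Σxy − (Σx)(Σy)/n = 565.9 − 411.8 = 154.1
b = Sxy/Sxx = 154.1/45.1 = 3.416851
a = ȳ − b·x̄ = 17.75 − 3.416851·5.8 = -2.067738
Set a + b·x = 7.0: x = (7.0 − (-2.067738)) / 3.416851 = 2.653829

2.65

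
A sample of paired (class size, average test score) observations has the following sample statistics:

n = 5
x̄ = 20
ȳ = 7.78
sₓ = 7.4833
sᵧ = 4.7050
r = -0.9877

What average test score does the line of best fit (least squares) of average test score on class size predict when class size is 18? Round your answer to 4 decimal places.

b = r · sᵧ/sₓ = -0.9877 · 4.705/7.4833 = -0.621000
a = ȳ − b·x̄ = 7.78 − (-0.621000)·20 = 20.199998
ŷ(18) = a + b·18 = 20.199998 + (-0.621000)·18 = 9.022000

9.0220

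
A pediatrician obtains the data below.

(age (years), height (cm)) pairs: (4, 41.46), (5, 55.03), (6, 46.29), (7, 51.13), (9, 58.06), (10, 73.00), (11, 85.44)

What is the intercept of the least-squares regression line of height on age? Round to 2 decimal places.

n = 7, Σx = 52, Σy = 410.41, Σxy = 3269.02, Σx² = 428
Sxx = Σx² − (Σx)²/n = 428 − 386.285714 = 41.714286
Sxy = Σxy − (Σx)(Σy)/n = 3269.02 − 3048.76 = 220.26
b = Sxy/Sxx = 220.26/41.714286 = 5.280205
a = ȳ − b·x̄ = 58.63 − 5.280205·7.428571 = 19.405616

19.41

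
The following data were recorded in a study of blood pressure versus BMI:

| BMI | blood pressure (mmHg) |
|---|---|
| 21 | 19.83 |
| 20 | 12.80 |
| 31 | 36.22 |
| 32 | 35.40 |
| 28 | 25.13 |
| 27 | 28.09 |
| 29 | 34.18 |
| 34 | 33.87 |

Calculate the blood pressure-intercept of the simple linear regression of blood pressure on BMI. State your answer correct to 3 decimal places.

-15.252

n = 8, Σx = 222, Σy = 225.52, Σxy = 6532.92, Σx² = 6336
Sxx = Σx² − (Σx)²/n = 6336 − 6160.5 = 175.5
Sxy = Σxy − (Σx)(Σy)/n = 6532.92 − 6258.18 = 274.74
b = Sxy/Sxx = 274.74/175.5 = 1.565470
a = ȳ − b·x̄ = 28.19 − 1.565470·27.75 = -15.251795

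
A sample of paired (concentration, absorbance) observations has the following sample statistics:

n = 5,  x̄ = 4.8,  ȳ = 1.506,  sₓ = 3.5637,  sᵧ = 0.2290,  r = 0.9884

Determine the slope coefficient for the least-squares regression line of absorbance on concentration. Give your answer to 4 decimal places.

0.0635

b = r · sᵧ/sₓ = 0.9884 · 0.229/3.5637 = 0.063514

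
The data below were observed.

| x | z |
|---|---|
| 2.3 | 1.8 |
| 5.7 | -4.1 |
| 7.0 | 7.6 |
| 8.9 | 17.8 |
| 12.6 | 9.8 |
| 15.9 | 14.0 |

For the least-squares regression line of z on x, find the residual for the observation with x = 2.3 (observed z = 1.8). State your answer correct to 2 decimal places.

n = 6, Σx = 52.4, Σy = 46.9, Σxy = 538.47, Σx² = 577.56
Sxx = Σx² − (Σx)²/n = 577.56 − 457.626667 = 119.933333
Sxy = Σxy − (Σx)(Σy)/n = 538.47 − 409.593333 = 128.876667
b = Sxy/Sxx = 128.876667/119.933333 = 1.074569
a = ȳ − b·x̄ = 7.816667 − 1.074569·8.733333 = -1.567904
ŷ(2.3) = -1.567904 + 1.074569·2.3 = 0.903605
residual = y − ŷ = 1.8 − 0.903605 = 0.896395

0.90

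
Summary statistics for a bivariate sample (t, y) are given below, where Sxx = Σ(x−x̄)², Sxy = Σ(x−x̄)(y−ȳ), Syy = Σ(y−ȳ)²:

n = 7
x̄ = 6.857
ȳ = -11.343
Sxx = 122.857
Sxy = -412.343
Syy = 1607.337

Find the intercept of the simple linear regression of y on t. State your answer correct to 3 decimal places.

11.671

b = Sxy/Sxx = -412.343/122.857 = -3.356284
a = ȳ − b·x̄ = -11.343 − (-3.356284)·6.857 = 11.671040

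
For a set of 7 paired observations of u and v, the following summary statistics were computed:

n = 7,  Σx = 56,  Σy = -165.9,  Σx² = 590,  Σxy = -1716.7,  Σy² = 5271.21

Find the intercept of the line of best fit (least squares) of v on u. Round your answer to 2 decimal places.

Sxx = Σx² − (Σx)²/n = 590 − 448 = 142
Sxy = Σxy − (Σx)(Σy)/n = -1716.7 − (-1327.2) = -389.5
b = Sxy/Sxx = -389.5/142 = -2.742958
a = ȳ − b·x̄ = -23.7 − (-2.742958)·8 = -1.756338

-1.76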